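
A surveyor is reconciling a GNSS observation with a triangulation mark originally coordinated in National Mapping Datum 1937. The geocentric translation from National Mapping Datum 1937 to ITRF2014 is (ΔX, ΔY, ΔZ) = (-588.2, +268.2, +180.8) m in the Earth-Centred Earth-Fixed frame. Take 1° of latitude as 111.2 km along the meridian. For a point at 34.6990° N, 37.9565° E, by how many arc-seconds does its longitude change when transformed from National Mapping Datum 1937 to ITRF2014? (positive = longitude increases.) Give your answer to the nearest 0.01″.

Δλ = 22.57″

sin φ = 0.569265, cos φ = 0.822154, sin λ = 0.615063, cos λ = 0.788478.
East component: ΔE = −sin λ·ΔX + cos λ·ΔY = −(0.615063)(-588.2) + (0.788478)(268.2) = 573.25 m.
1° of latitude spans 111200 m; at latitude φ, 1° of longitude spans that × cos φ = 91423.5 m, so Δλ = 573.25 / 91423.5 × 3600 = 22.573″.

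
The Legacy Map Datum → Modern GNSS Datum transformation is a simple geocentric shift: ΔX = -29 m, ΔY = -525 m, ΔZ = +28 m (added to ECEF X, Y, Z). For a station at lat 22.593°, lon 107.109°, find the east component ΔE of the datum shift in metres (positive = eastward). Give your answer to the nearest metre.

ΔE = 182 m

The local east axis at (φ, λ) is (−sin λ, cos λ, 0), so ΔE = −sin(107.109°)·(-29) + cos(107.109°)·(-525) = 182.17 m.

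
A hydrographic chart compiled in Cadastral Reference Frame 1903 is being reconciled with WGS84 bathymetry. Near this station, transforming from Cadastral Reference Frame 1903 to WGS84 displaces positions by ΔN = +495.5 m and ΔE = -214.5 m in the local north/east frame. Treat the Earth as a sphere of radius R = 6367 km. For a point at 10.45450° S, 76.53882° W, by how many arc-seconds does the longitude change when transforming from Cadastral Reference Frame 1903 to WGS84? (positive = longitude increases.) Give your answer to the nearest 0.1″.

Δλ = -7.1″

At latitude -10.45450°, cos φ = 0.983399.
One radian of longitude at latitude φ spans R cos φ, so Δλ = ΔE / (R cos φ) = -214.5 / (6367000 × 0.983399) = -3.4258e-05 rad = -7.066″.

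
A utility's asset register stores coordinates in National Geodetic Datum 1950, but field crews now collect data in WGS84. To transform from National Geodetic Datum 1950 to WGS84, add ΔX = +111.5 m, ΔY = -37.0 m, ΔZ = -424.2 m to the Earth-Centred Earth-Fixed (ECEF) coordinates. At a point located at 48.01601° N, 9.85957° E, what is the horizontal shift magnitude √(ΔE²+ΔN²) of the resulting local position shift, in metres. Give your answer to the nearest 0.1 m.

365.0 m

At φ = 48.01601°, λ = 9.85957°: sin φ = 0.743332, cos φ = 0.668923, sin λ = 0.171234, cos λ = 0.985230.
ΔE = −sin λ·ΔX + cos λ·ΔY = −(0.171234)·(111.5) + (0.985230)·(-37.0) = -55.55 m.
ΔN = −sin φ cos λ·ΔX − sin φ sin λ·ΔY + cos φ·ΔZ = −(0.743332)(0.985230)(111.5) − (0.743332)(0.171234)(-37.0) + (0.668923)(-424.2) = -360.70 m.
Horizontal magnitude = √(ΔE² + ΔN²) = √((-55.55)² + (-360.70)²) = 364.96 m.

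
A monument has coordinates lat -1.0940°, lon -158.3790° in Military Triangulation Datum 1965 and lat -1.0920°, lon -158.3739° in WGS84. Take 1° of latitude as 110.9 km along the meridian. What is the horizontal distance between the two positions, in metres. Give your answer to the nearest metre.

Δφ = -1.0920° − -1.0940° = +0.0020°; Δλ = -158.3739° − -158.3790° = +0.0051°.
ΔN = Δφ × 110900 = 221.8 m; ΔE = Δλ × 110900 × cos(-1.0940°) = +0.0051 × 110900 × 0.999818 = 565.5 m.
Distance = √(ΔE² + ΔN²) = √(565.5² + 221.8²) = 607.4 m.

607 m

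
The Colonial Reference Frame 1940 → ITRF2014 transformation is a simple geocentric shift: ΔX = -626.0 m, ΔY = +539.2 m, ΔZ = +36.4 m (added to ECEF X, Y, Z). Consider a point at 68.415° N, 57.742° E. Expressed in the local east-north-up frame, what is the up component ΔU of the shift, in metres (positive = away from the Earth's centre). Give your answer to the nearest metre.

ΔU = 79 m

At φ = 68.415°, λ = 57.742°: sin φ = 0.929873, cos φ = 0.367881, sin λ = 0.845653, cos λ = 0.533733.
ΔU = cos φ cos λ·ΔX + cos φ sin λ·ΔY + sin φ·ΔZ = (0.367881)(0.533733)(-626.0) + (0.367881)(0.845653)(539.2) + (0.929873)(36.4) = 78.68 m.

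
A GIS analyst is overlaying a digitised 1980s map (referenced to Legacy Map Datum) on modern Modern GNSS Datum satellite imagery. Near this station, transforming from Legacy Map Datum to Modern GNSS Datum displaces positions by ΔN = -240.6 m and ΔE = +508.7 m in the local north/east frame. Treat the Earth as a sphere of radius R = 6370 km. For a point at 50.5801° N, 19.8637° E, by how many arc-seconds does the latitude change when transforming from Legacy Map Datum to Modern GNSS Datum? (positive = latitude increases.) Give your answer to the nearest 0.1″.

Δφ = -7.8″

On a sphere of radius R, 1 rad of latitude = R, so Δφ = ΔN / R = -240.6 / 6370000 = -3.7771e-05 rad = -7.791″.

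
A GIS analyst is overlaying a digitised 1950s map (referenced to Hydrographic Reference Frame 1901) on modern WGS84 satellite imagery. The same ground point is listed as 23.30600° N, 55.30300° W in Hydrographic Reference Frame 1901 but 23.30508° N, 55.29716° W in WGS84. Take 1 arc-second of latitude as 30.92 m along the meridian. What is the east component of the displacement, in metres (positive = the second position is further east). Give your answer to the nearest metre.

Δφ = 23.30508° − 23.30600° = -0.00092°; Δλ = -55.29716° − -55.30300° = +0.00584°.
1° of latitude = 3600 × 30.92 = 111312 m.
ΔN = Δφ × 111312 = -102.4 m; ΔE = Δλ × 111312 × cos(23.30600°) = +0.00584 × 111312 × 0.918405 = 597.0 m.

ΔE = 597 m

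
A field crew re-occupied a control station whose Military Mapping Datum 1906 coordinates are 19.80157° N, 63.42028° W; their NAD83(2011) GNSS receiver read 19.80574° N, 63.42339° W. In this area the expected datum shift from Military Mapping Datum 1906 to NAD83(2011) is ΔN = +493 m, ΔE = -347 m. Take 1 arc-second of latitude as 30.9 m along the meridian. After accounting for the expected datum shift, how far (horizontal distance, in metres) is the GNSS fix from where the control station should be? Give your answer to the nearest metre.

36 m

Observed coordinate differences: Δφ = +0.00417°, Δλ = -0.00311°.
Converting to metres (1° lat = 111240 m, cos φ = 0.940871): observed ΔN = 463.9 m, observed ΔE = -325.5 m.
Subtracting the expected shift leaves a residual of 463.9 − (493) = -29.1 m north and -325.5 − (-347) = 21.5 m east.
Residual distance = √((-29.1)² + 21.5²) = 36.2 m.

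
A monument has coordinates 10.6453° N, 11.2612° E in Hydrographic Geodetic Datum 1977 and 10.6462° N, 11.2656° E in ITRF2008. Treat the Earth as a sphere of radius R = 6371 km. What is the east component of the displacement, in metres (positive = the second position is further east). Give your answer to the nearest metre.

Δφ = 10.6462° − 10.6453° = +0.0009°; Δλ = 11.2656° − 11.2612° = +0.0044°.
1° along a meridian = πR/180 = 111195 m.
ΔN = Δφ × 111195 = 100.1 m; ΔE = Δλ × 111195 × cos(10.6453°) = +0.0044 × 111195 × 0.982790 = 480.8 m.

ΔE = 481 m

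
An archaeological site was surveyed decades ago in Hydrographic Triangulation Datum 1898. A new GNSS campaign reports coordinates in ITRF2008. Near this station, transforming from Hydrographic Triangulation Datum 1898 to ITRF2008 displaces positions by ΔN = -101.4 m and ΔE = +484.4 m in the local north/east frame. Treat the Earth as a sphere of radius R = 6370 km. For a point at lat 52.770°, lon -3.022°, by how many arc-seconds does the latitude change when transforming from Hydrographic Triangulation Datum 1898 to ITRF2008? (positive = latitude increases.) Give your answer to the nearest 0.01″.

On a sphere of radius R, 1 rad of latitude = R, so Δφ = ΔN / R = -101.4 / 6370000 = -1.5918e-05 rad = -3.283″.

Δφ = -3.28″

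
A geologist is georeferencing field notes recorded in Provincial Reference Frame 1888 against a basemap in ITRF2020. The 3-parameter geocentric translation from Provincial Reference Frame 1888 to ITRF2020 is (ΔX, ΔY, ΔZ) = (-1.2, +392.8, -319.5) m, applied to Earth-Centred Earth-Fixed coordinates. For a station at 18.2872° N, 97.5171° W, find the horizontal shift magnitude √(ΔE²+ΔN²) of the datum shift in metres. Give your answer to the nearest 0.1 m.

At φ = 18.2872°, λ = -97.5171°: sin φ = 0.313780, cos φ = 0.949496, sin λ = -0.991406, cos λ = -0.130822.
ΔE = −sin λ·ΔX + cos λ·ΔY = −(-0.991406)·(-1.2) + (-0.130822)·(392.8) = -52.58 m.
ΔN = −sin φ cos λ·ΔX − sin φ sin λ·ΔY + cos φ·ΔZ = −(0.313780)(-0.130822)(-1.2) − (0.313780)(-0.991406)(392.8) + (0.949496)(-319.5) = -181.22 m.
Horizontal magnitude = √(ΔE² + ΔN²) = √((-52.58)² + (-181.22)²) = 188.69 m.

188.7 m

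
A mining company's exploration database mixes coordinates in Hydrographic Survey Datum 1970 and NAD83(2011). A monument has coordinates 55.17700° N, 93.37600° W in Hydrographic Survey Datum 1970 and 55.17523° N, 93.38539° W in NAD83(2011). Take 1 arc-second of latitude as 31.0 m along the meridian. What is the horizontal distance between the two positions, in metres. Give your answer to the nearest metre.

630 m

Δφ = 55.17523° − 55.17700° = -0.00177°; Δλ = -93.38539° − -93.37600° = -0.00939°.
1° of latitude = 3600 × 31.00 = 111600 m.
ΔN = Δφ × 111600 = -197.5 m; ΔE = Δλ × 111600 × cos(55.17700°) = -0.00939 × 111600 × 0.571043 = -598.4 m.
Distance = √(ΔE² + ΔN²) = √((-598.4)² + (-197.5)²) = 630.2 m.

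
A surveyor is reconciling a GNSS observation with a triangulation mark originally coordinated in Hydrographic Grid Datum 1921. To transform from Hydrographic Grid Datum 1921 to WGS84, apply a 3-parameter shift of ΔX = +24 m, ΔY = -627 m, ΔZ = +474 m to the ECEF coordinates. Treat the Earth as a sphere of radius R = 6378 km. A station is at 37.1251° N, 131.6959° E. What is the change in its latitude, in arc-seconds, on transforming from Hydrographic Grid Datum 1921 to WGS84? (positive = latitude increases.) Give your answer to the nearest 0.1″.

sin φ = 0.603557, cos φ = 0.797320, sin λ = 0.746686, cos λ = -0.665177.
North component: ΔN = −sin φ cos λ·ΔX − sin φ sin λ·ΔY + cos φ·ΔZ = −(0.603557)(-0.665177)(24) − (0.603557)(0.746686)(-627) + (0.797320)(474) = 670.13 m.
1° of latitude spans πR/180 = 111317 m, so Δφ = 670.13 / 111317 × 3600 = 21.672″.

Δφ = 21.7″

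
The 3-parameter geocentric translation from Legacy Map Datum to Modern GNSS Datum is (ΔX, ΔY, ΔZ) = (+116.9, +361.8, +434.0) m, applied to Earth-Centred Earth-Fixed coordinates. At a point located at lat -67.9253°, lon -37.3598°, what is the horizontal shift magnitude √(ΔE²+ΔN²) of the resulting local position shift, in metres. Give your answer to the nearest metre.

361 m

The local east axis at (φ, λ) is (−sin λ, cos λ, 0), so ΔE = −sin(-37.3598°)·116.9 + cos(-37.3598°)·361.8 = 358.51 m.
The local north axis is (−sin φ cos λ, −sin φ sin λ, cos φ), giving ΔN = 86.106 − 203.453 + 163.104 = 45.76 m.
Horizontal magnitude = √(ΔE² + ΔN²) = √(358.51² + 45.76²) = 361.42 m.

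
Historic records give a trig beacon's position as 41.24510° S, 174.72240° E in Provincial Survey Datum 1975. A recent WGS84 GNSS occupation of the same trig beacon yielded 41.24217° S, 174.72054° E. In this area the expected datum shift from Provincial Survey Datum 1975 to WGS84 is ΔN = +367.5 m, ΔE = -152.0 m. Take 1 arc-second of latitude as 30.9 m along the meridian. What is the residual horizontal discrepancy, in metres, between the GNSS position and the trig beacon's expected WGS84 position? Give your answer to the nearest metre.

42 m

Observed coordinate differences: Δφ = +0.00293°, Δλ = -0.00186°.
Converting to metres (1° lat = 111240 m, cos φ = 0.751896): observed ΔN = 325.9 m, observed ΔE = -155.6 m.
Subtracting the expected shift leaves a residual of 325.9 − (367.5) = -41.6 m north and -155.6 − (-152.0) = -3.6 m east.
Residual distance = √((-41.6)² + (-3.6)²) = 41.7 m.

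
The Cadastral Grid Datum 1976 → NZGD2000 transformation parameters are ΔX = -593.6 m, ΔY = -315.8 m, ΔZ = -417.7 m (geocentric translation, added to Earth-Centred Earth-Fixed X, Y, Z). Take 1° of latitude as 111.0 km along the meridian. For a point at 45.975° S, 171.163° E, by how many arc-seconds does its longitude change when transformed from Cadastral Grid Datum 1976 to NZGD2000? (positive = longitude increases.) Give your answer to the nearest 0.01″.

sin φ = -0.719037, cos φ = 0.694972, sin λ = 0.153624, cos λ = -0.988129.
East component: ΔE = −sin λ·ΔX + cos λ·ΔY = −(0.153624)(-593.6) + (-0.988129)(-315.8) = 403.24 m.
1° of latitude spans 111000 m; at latitude φ, 1° of longitude spans that × cos φ = 77141.9 m, so Δλ = 403.24 / 77141.9 × 3600 = 18.818″.

Δλ = 18.82″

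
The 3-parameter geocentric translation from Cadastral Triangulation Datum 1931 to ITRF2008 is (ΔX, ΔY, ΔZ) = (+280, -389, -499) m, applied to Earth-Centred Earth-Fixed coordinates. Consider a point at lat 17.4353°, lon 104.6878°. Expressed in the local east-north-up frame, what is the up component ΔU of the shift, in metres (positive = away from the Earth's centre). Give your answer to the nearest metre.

ΔU = -576 m

The local up (radial) axis is (cos φ cos λ, cos φ sin λ, sin φ), giving ΔU = -67.733 − 359.000 − 149.515 = -576.25 m.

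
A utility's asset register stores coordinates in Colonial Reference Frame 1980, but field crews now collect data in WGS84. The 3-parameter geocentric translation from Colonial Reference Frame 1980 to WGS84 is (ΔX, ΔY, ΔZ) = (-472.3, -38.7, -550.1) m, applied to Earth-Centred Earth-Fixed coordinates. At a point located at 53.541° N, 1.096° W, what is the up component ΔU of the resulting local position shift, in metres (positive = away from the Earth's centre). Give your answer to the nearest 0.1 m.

At φ = 53.541°, λ = -1.096°: sin φ = 0.804282, cos φ = 0.594247, sin λ = -0.019128, cos λ = 0.999817.
ΔU = cos φ cos λ·ΔX + cos φ sin λ·ΔY + sin φ·ΔZ = (0.594247)(0.999817)(-472.3) + (0.594247)(-0.019128)(-38.7) + (0.804282)(-550.1) = -722.61 m.

ΔU = -722.6 m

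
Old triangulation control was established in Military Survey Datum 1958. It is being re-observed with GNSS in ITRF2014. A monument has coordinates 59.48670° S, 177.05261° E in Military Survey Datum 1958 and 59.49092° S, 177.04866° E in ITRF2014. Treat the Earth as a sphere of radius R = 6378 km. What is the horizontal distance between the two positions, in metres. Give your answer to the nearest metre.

520 m

Δφ = -59.49092° − -59.48670° = -0.00422°; Δλ = 177.04866° − 177.05261° = -0.00395°.
1° along a meridian = πR/180 = 111317 m.
ΔN = Δφ × 111317 = -469.8 m; ΔE = Δλ × 111317 × cos(-59.48670°) = -0.00395 × 111317 × 0.507738 = -223.3 m.
Distance = √(ΔE² + ΔN²) = √((-223.3)² + (-469.8)²) = 520.1 m.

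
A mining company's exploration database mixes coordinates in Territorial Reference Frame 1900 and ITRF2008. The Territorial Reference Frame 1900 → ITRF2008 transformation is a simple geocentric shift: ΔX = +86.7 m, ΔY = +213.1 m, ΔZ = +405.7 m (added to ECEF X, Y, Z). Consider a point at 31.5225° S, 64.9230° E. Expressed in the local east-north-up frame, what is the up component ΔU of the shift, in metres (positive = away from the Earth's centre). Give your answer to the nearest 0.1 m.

ΔU = -16.3 m

The local up (radial) axis is (cos φ cos λ, cos φ sin λ, sin φ), giving ΔU = 31.324 + 164.531 − 212.113 = -16.26 m.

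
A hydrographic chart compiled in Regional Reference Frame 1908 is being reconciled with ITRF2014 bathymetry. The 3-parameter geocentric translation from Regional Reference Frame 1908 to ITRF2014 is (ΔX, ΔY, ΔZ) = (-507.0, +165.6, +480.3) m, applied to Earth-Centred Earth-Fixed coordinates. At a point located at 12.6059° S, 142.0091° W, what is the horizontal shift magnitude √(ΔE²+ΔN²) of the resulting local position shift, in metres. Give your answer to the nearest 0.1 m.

693.3 m

The local east axis at (φ, λ) is (−sin λ, cos λ, 0), so ΔE = −sin(-142.0091°)·(-507.0) + cos(-142.0091°)·165.6 = -442.59 m.
The local north axis is (−sin φ cos λ, −sin φ sin λ, cos φ), giving ΔN = 87.204 − 22.246 + 468.722 = 533.68 m.
Horizontal magnitude = √(ΔE² + ΔN²) = √((-442.59)² + 533.68²) = 693.32 m.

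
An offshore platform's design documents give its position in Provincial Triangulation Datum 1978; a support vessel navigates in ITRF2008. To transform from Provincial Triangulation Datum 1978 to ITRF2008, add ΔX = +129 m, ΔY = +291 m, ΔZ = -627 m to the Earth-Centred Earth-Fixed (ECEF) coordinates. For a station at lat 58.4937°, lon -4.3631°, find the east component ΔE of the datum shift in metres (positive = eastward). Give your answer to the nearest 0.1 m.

The local east axis at (φ, λ) is (−sin λ, cos λ, 0), so ΔE = −sin(-4.3631°)·129 + cos(-4.3631°)·291 = 299.97 m.

ΔE = 300.0 m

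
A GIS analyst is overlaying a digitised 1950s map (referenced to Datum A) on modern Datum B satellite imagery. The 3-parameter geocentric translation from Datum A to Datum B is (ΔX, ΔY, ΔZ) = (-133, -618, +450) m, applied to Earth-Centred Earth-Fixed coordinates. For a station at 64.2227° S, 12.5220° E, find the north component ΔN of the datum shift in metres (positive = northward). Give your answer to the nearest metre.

The local north axis is (−sin φ cos λ, −sin φ sin λ, cos φ), giving ΔN = -116.916 − 120.658 + 195.693 = -41.88 m.

ΔN = -42 m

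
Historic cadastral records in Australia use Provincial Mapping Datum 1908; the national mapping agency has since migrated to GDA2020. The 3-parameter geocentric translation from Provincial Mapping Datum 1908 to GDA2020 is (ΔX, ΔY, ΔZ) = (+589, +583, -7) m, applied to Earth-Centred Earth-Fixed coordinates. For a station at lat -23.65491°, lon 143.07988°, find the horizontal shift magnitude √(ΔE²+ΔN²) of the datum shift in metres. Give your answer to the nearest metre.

At φ = -23.65491°, λ = 143.07988°: sin φ = -0.401227, cos φ = 0.915979, sin λ = 0.600701, cos λ = -0.799474.
ΔE = −sin λ·ΔX + cos λ·ΔY = −(0.600701)·(589) + (-0.799474)·(583) = -819.91 m.
ΔN = −sin φ cos λ·ΔX − sin φ sin λ·ΔY + cos φ·ΔZ = −(-0.401227)(-0.799474)(589) − (-0.401227)(0.600701)(583) + (0.915979)(-7) = -54.83 m.
Horizontal magnitude = √(ΔE² + ΔN²) = √((-819.91)² + (-54.83)²) = 821.74 m.

822 m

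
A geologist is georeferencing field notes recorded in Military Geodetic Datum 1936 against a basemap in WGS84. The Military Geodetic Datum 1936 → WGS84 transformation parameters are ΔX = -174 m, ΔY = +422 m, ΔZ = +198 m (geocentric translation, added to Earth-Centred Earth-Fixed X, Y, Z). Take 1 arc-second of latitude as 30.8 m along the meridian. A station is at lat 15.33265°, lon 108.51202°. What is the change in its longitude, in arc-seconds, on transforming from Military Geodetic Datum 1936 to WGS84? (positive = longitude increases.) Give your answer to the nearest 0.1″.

sin φ = 0.264423, cos φ = 0.964407, sin λ = 0.948257, cos λ = -0.317504.
East component: ΔE = −sin λ·ΔX + cos λ·ΔY = −(0.948257)(-174) + (-0.317504)(422) = 31.01 m.
1° of latitude spans 3600 × 30.80 = 110880 m; at latitude φ, 1° of longitude spans that × cos φ = 106933.4 m, so Δλ = 31.01 / 106933.4 × 3600 = 1.044″.

Δλ = 1.0″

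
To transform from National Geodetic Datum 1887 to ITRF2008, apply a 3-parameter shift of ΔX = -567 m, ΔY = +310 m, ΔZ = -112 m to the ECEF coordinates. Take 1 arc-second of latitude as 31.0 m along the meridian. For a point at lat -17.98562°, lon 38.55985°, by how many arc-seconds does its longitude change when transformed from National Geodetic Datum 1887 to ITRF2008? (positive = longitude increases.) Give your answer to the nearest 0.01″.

sin φ = -0.308778, cos φ = 0.951134, sin λ = 0.623332, cos λ = 0.781957.
East component: ΔE = −sin λ·ΔX + cos λ·ΔY = −(0.623332)(-567) + (0.781957)(310) = 595.84 m.
1° of latitude spans 3600 × 31.00 = 111600 m; at latitude φ, 1° of longitude spans that × cos φ = 106146.6 m, so Δλ = 595.84 / 106146.6 × 3600 = 20.208″.

Δλ = 20.21″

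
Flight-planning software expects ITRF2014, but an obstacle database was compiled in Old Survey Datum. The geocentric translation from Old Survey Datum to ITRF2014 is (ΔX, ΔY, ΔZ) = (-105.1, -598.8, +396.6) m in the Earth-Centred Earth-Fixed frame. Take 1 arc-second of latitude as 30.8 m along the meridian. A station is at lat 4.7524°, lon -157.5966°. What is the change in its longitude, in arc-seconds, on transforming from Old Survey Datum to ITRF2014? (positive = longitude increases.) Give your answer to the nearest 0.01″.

Δλ = 16.73″

sin φ = 0.082850, cos φ = 0.996562, sin λ = -0.381125, cos λ = -0.924523.
East component: ΔE = −sin λ·ΔX + cos λ·ΔY = −(-0.381125)(-105.1) + (-0.924523)(-598.8) = 513.55 m.
1° of latitude spans 3600 × 30.80 = 110880 m; at latitude φ, 1° of longitude spans that × cos φ = 110498.8 m, so Δλ = 513.55 / 110498.8 × 3600 = 16.731″.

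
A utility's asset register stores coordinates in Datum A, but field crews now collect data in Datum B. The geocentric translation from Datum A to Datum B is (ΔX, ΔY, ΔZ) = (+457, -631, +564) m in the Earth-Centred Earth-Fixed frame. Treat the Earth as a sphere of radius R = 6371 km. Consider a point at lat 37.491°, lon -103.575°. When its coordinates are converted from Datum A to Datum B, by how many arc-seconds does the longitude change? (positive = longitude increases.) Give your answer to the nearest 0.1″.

Δλ = 24.2″

sin φ = 0.608637, cos φ = 0.793449, sin λ = -0.972064, cos λ = -0.234718.
East component: ΔE = −sin λ·ΔX + cos λ·ΔY = −(-0.972064)(457) + (-0.234718)(-631) = 592.34 m.
1° of latitude spans πR/180 = 111195 m; at latitude φ, 1° of longitude spans that × cos φ = 88227.5 m, so Δλ = 592.34 / 88227.5 × 3600 = 24.170″.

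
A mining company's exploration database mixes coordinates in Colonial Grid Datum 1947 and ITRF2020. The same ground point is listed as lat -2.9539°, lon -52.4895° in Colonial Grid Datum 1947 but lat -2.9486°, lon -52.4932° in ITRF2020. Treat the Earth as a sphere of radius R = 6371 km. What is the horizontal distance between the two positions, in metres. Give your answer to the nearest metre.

Δφ = -2.9486° − -2.9539° = +0.0053°; Δλ = -52.4932° − -52.4895° = -0.0037°.
1° along a meridian = πR/180 = 111195 m.
ΔN = Δφ × 111195 = 589.3 m; ΔE = Δλ × 111195 × cos(-2.9539°) = -0.0037 × 111195 × 0.998671 = -410.9 m.
Distance = √(ΔE² + ΔN²) = √((-410.9)² + 589.3²) = 718.4 m.

718 m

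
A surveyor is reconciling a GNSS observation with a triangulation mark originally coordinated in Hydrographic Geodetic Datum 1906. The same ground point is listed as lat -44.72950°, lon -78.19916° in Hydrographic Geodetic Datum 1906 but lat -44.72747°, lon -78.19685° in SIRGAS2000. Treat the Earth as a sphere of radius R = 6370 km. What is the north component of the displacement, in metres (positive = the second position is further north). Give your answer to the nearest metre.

Δφ = -44.72747° − -44.72950° = +0.00203°; Δλ = -78.19685° − -78.19916° = +0.00231°.
1° along a meridian = πR/180 = 111177 m.
ΔN = Δφ × 111177 = 225.7 m; ΔE = Δλ × 111177 × cos(-44.72950°) = +0.00231 × 111177 × 0.710437 = 182.5 m.

ΔN = 226 m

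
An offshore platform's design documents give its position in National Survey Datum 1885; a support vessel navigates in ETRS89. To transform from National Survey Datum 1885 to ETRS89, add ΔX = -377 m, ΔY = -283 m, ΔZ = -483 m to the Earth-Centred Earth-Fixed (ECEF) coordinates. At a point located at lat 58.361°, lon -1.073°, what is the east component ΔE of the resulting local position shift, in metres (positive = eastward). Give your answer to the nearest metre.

At φ = 58.361°, λ = -1.073°: sin φ = 0.851370, cos φ = 0.524566, sin λ = -0.018726, cos λ = 0.999825.
ΔE = −sin λ·ΔX + cos λ·ΔY = −(-0.018726)·(-377) + (0.999825)·(-283) = -290.01 m.

ΔE = -290 m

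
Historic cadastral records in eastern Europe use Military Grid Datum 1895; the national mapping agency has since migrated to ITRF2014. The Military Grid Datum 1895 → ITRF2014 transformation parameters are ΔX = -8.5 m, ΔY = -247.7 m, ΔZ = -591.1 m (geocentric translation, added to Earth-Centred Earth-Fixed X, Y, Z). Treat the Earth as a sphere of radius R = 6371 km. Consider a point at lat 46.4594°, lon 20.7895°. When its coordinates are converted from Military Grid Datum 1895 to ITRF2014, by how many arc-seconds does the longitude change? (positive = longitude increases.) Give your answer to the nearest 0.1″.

sin φ = 0.724886, cos φ = 0.688868, sin λ = 0.354936, cos λ = 0.934891.
East component: ΔE = −sin λ·ΔX + cos λ·ΔY = −(0.354936)(-8.5) + (0.934891)(-247.7) = -228.56 m.
1° of latitude spans πR/180 = 111195 m; at latitude φ, 1° of longitude spans that × cos φ = 76598.7 m, so Δλ = -228.56 / 76598.7 × 3600 = -10.742″.

Δλ = -10.7″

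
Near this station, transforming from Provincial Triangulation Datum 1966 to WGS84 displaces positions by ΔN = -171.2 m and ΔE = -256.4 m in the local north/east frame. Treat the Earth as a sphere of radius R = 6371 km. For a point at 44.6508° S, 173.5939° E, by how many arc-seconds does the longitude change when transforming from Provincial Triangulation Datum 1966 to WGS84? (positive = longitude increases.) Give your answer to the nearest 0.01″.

Δλ = -11.67″

At latitude -44.6508°, cos φ = 0.711403.
One radian of longitude at latitude φ spans R cos φ, so Δλ = ΔE / (R cos φ) = -256.4 / (6371000 × 0.711403) = -5.6571e-05 rad = -11.669″.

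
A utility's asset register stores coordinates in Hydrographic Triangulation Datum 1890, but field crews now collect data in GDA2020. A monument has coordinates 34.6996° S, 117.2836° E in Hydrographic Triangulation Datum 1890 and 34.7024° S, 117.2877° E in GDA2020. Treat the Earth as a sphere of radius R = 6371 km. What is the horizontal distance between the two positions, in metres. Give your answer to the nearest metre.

487 m

Δφ = -34.7024° − -34.6996° = -0.0028°; Δλ = 117.2877° − 117.2836° = +0.0041°.
1° along a meridian = πR/180 = 111195 m.
ΔN = Δφ × 111195 = -311.3 m; ΔE = Δλ × 111195 × cos(-34.6996°) = +0.0041 × 111195 × 0.822148 = 374.8 m.
Distance = √(ΔE² + ΔN²) = √(374.8² + (-311.3)²) = 487.3 m.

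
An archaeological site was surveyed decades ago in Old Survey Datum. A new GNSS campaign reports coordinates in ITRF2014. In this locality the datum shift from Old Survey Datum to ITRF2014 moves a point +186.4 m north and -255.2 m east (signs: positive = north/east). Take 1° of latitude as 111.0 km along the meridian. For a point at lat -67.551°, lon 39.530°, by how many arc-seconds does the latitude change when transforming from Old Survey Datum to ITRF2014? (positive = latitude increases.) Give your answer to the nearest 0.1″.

1° of latitude = 111.0 km, so Δφ = 186.4 / 111000 = 0.0016793° = 6.045″.

Δφ = 6.0″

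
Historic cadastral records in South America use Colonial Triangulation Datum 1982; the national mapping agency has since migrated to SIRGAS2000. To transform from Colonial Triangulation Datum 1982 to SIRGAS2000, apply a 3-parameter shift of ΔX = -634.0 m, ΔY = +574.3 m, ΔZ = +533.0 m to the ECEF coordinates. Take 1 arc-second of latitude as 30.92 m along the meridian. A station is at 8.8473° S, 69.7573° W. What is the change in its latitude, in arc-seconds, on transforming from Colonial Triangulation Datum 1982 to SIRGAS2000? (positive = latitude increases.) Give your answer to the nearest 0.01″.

sin φ = -0.153802, cos φ = 0.988102, sin λ = -0.938235, cos λ = 0.345998.
North component: ΔN = −sin φ cos λ·ΔX − sin φ sin λ·ΔY + cos φ·ΔZ = −(-0.153802)(0.345998)(-634.0) − (-0.153802)(-0.938235)(574.3) + (0.988102)(533.0) = 410.05 m.
1° of latitude spans 3600 × 30.92 = 111312 m, so Δφ = 410.05 / 111312 × 3600 = 13.262″.

Δφ = 13.26″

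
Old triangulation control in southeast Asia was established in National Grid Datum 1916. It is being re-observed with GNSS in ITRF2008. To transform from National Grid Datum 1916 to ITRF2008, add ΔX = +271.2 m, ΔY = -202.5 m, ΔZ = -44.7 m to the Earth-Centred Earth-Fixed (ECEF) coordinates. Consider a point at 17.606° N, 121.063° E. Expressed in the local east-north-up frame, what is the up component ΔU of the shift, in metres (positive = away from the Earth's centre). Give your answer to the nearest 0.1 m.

ΔU = -312.2 m

The local up (radial) axis is (cos φ cos λ, cos φ sin λ, sin φ), giving ΔU = -133.379 − 165.336 − 13.520 = -312.24 m.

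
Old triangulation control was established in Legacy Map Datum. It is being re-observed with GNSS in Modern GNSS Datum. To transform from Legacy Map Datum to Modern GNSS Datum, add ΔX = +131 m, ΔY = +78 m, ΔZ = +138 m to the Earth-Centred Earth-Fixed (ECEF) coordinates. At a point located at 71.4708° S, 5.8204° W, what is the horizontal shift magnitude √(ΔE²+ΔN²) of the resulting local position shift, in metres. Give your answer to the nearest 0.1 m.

At φ = -71.4708°, λ = -5.8204°: sin φ = -0.948162, cos φ = 0.317788, sin λ = -0.101411, cos λ = 0.994845.
ΔE = −sin λ·ΔX + cos λ·ΔY = −(-0.101411)·(131) + (0.994845)·(78) = 90.88 m.
ΔN = −sin φ cos λ·ΔX − sin φ sin λ·ΔY + cos φ·ΔZ = −(-0.948162)(0.994845)(131) − (-0.948162)(-0.101411)(78) + (0.317788)(138) = 159.92 m.
Horizontal magnitude = √(ΔE² + ΔN²) = √(90.88² + 159.92²) = 183.94 m.

183.9 m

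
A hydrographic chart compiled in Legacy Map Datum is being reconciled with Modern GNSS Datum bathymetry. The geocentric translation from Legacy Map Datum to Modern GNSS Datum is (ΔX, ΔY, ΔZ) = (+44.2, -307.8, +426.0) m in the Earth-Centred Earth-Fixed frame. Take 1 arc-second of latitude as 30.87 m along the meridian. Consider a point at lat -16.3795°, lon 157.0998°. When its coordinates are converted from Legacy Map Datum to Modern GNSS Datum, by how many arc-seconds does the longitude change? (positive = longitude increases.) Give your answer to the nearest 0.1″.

sin φ = -0.281998, cos φ = 0.959415, sin λ = 0.389127, cos λ = -0.921184.
East component: ΔE = −sin λ·ΔX + cos λ·ΔY = −(0.389127)(44.2) + (-0.921184)(-307.8) = 266.34 m.
1° of latitude spans 3600 × 30.87 = 111132 m; at latitude φ, 1° of longitude spans that × cos φ = 106621.7 m, so Δλ = 266.34 / 106621.7 × 3600 = 8.993″.

Δλ = 9.0″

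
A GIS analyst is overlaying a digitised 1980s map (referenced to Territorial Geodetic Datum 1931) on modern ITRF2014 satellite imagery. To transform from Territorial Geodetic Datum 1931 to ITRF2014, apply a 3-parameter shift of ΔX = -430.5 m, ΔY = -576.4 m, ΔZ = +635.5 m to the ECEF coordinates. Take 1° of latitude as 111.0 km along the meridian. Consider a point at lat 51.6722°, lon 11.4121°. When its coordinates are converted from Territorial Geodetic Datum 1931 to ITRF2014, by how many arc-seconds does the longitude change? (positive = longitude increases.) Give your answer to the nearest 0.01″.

sin φ = 0.784476, cos φ = 0.620160, sin λ = 0.197864, cos λ = 0.980229.
East component: ΔE = −sin λ·ΔX + cos λ·ΔY = −(0.197864)(-430.5) + (0.980229)(-576.4) = -479.82 m.
1° of latitude spans 111000 m; at latitude φ, 1° of longitude spans that × cos φ = 68837.7 m, so Δλ = -479.82 / 68837.7 × 3600 = -25.093″.

Δλ = -25.09″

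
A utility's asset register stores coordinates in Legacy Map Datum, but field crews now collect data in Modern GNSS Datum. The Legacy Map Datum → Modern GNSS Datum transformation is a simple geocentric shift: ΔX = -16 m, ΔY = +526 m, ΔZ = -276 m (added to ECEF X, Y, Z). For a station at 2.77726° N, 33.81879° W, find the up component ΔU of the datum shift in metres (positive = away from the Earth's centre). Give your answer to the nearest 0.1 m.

The local up (radial) axis is (cos φ cos λ, cos φ sin λ, sin φ), giving ΔU = -13.277 − 292.411 − 13.373 = -319.06 m.

ΔU = -319.1 m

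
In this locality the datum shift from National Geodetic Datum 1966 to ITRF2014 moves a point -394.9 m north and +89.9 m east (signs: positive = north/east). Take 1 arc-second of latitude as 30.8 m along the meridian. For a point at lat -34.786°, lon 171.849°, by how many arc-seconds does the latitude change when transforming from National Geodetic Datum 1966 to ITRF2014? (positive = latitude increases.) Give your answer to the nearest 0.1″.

1″ of latitude = 30.80 m, so Δφ = -394.9 / 30.80 = -12.821″.

Δφ = -12.8″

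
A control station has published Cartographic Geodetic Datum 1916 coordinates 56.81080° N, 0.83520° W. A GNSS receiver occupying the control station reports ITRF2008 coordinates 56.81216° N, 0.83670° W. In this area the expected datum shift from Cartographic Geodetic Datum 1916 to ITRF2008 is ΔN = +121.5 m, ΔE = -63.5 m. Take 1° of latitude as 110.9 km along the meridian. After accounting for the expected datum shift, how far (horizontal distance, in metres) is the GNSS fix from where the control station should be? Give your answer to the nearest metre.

Observed coordinate differences: Δφ = +0.00136°, Δλ = -0.00150°.
Converting to metres (1° lat = 110900 m, cos φ = 0.547405): observed ΔN = 150.8 m, observed ΔE = -91.1 m.
Subtracting the expected shift leaves a residual of 150.8 − (121.5) = 29.3 m north and -91.1 − (-63.5) = -27.6 m east.
Residual distance = √(29.3² + (-27.6)²) = 40.2 m.

40 m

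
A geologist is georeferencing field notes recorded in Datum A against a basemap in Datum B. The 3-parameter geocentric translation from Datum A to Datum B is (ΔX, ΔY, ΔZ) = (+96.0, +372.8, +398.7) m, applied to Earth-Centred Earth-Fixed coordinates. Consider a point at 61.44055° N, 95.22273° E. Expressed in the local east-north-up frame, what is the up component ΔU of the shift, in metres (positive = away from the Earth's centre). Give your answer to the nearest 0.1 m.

At φ = 61.44055°, λ = 95.22273°: sin φ = 0.878322, cos φ = 0.478070, sin λ = 0.995848, cos λ = -0.091028.
ΔU = cos φ cos λ·ΔX + cos φ sin λ·ΔY + sin φ·ΔZ = (0.478070)(-0.091028)(96.0) + (0.478070)(0.995848)(372.8) + (0.878322)(398.7) = 523.49 m.

ΔU = 523.5 m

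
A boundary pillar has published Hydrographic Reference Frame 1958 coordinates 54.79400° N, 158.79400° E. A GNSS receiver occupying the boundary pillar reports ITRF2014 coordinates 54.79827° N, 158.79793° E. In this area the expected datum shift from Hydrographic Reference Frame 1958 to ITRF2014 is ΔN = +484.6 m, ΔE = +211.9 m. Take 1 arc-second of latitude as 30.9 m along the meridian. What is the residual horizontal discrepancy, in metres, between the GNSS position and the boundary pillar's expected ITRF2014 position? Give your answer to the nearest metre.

41 m

Observed coordinate differences: Δφ = +0.00427°, Δλ = +0.00393°.
Converting to metres (1° lat = 111240 m, cos φ = 0.576518): observed ΔN = 475.0 m, observed ΔE = 252.0 m.
Subtracting the expected shift leaves a residual of 475.0 − (484.6) = -9.6 m north and 252.0 − (211.9) = 40.1 m east.
Residual distance = √((-9.6)² + 40.1²) = 41.3 m.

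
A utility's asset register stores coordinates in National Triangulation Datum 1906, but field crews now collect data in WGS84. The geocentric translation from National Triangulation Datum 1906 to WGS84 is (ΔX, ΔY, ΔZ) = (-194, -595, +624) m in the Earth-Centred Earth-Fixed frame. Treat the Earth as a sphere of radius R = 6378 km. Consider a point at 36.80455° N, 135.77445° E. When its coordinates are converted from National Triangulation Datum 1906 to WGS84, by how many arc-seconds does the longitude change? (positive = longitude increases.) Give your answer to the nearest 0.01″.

sin φ = 0.599087, cos φ = 0.800684, sin λ = 0.697485, cos λ = -0.716600.
East component: ΔE = −sin λ·ΔX + cos λ·ΔY = −(0.697485)(-194) + (-0.716600)(-595) = 561.69 m.
1° of latitude spans πR/180 = 111317 m; at latitude φ, 1° of longitude spans that × cos φ = 89129.8 m, so Δλ = 561.69 / 89129.8 × 3600 = 22.687″.

Δλ = 22.69″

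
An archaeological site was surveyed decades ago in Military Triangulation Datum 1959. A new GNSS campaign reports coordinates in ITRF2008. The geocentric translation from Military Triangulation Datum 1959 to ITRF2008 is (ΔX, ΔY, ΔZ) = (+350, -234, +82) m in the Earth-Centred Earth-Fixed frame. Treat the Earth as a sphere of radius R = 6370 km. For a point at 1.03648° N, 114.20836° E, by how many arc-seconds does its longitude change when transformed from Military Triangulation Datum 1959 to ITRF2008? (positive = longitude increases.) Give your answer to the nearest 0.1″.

sin φ = 0.018089, cos φ = 0.999836, sin λ = 0.912060, cos λ = -0.410056.
East component: ΔE = −sin λ·ΔX + cos λ·ΔY = −(0.912060)(350) + (-0.410056)(-234) = -223.27 m.
1° of latitude spans πR/180 = 111177 m; at latitude φ, 1° of longitude spans that × cos φ = 111159.3 m, so Δλ = -223.27 / 111159.3 × 3600 = -7.231″.

Δλ = -7.2″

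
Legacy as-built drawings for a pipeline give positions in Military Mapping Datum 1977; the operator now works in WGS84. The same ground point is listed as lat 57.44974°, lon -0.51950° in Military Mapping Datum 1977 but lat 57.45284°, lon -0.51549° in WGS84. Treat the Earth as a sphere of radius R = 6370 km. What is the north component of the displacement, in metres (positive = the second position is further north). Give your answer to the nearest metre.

Δφ = 57.45284° − 57.44974° = +0.00310°; Δλ = -0.51549° − -0.51950° = +0.00401°.
1° along a meridian = πR/180 = 111177 m.
ΔN = Δφ × 111177 = 344.7 m; ΔE = Δλ × 111177 × cos(57.44974°) = +0.00401 × 111177 × 0.538039 = 239.9 m.

ΔN = 345 m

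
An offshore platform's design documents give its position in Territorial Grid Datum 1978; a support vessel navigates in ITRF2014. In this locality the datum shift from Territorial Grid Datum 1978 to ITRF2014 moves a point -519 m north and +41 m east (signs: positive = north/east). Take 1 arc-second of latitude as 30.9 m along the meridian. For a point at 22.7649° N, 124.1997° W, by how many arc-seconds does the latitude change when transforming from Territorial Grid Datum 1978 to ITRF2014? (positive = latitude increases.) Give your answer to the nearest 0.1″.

Δφ = -16.8″

1″ of latitude = 30.90 m, so Δφ = -519.0 / 30.90 = -16.796″.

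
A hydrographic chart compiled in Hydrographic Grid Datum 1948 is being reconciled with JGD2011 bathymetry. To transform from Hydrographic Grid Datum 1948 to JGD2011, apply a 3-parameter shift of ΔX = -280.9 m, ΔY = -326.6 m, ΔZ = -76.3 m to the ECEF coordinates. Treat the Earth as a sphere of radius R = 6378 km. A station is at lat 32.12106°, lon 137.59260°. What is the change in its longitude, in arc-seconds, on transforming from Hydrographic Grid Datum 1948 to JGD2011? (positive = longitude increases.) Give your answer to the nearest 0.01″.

Δλ = 16.44″

sin φ = 0.531710, cos φ = 0.846927, sin λ = 0.674398, cos λ = -0.738368.
East component: ΔE = −sin λ·ΔX + cos λ·ΔY = −(0.674398)(-280.9) + (-0.738368)(-326.6) = 430.59 m.
1° of latitude spans πR/180 = 111317 m; at latitude φ, 1° of longitude spans that × cos φ = 94277.4 m, so Δλ = 430.59 / 94277.4 × 3600 = 16.442″.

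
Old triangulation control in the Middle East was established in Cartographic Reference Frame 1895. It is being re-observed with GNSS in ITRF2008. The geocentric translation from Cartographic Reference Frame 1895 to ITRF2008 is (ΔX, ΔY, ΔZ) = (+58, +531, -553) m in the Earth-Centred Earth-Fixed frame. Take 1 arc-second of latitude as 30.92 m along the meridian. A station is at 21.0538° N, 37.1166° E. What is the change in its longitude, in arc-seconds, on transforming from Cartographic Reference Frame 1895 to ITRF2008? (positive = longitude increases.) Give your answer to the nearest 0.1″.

Δλ = 13.5″

sin φ = 0.359244, cos φ = 0.933244, sin λ = 0.603439, cos λ = 0.797409.
East component: ΔE = −sin λ·ΔX + cos λ·ΔY = −(0.603439)(58) + (0.797409)(531) = 388.42 m.
1° of latitude spans 3600 × 30.92 = 111312 m; at latitude φ, 1° of longitude spans that × cos φ = 103881.2 m, so Δλ = 388.42 / 103881.2 × 3600 = 13.461″.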